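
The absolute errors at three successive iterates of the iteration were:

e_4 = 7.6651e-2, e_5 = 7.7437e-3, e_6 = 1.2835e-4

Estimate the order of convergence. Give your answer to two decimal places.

1.79

p ≈ ln(e_6/e_5) / ln(e_5/e_4)
  = ln(1.2835e-4/7.7437e-3) / ln(7.7437e-3/7.6651e-2)
  = ln(0.0165748) / ln(0.101025)
  = -4.09987 / -2.29239 ≈ 1.78847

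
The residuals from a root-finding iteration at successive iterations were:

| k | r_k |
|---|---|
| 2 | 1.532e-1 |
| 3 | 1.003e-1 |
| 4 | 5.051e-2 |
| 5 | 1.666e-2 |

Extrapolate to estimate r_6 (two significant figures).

2.8e-3

First estimate the order: p ≈ ln(r_5/r_4) / ln(r_4/r_3) = ln(1.666e-2/5.051e-2)/ln(5.051e-2/1.003e-1) = ln(0.329836)/ln(0.503589) ≈ 1.6169.
Then r_6 ≈ r_5·(r_5/r_4)^p = 1.666e-2·(0.329836)^1.6169 = 1.666e-2·0.166393 ≈ 0.002772.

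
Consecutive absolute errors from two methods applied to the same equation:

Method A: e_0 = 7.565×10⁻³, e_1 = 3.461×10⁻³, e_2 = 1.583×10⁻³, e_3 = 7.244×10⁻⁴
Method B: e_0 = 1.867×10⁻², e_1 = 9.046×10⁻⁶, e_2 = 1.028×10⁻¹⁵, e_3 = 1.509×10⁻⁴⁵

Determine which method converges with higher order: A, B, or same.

B

Method A: p ≈ ln(7.244×10⁻⁴/1.583×10⁻³)/ln(1.583×10⁻³/3.461×10⁻³) ≈ 1.00.
Method B: p ≈ ln(1.509×10⁻⁴⁵/1.028×10⁻¹⁵)/ln(1.028×10⁻¹⁵/9.046×10⁻⁶) ≈ 3.00.
Method B has the higher order (≈3.0 vs ≈1.0).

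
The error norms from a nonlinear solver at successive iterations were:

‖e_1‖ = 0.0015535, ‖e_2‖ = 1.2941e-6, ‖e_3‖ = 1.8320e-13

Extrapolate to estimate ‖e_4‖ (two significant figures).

1.1e-28

First estimate the order: p ≈ ln(‖e_3‖/‖e_2‖) / ln(‖e_2‖/‖e_1‖) = ln(1.8320e-13/1.2941e-6)/ln(1.2941e-6/0.0015535) = ln(1.41566e-07)/ln(0.000833022) ≈ 2.2242.
Then ‖e_4‖ ≈ ‖e_3‖·(‖e_3‖/‖e_2‖)^p = 1.8320e-13·(1.41566e-07)^2.2242 = 1.8320e-13·5.83933e-16 ≈ 1.07e-28.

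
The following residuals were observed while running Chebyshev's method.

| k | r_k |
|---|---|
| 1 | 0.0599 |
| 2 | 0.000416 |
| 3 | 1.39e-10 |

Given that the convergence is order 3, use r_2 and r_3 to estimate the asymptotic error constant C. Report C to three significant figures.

C ≈ r_3 / r_2^3
  = 1.39e-10 / (0.000416)^3
  = 1.39e-10 / 7.19913e-11 ≈ 1.9308

1.93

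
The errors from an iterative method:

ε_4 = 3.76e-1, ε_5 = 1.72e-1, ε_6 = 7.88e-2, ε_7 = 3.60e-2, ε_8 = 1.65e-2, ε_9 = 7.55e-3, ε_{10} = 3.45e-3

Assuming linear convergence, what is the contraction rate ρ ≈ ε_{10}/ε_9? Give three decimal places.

0.457

ρ ≈ ε_{10}/ε_9 = 3.45e-3/7.55e-3 = 0.45695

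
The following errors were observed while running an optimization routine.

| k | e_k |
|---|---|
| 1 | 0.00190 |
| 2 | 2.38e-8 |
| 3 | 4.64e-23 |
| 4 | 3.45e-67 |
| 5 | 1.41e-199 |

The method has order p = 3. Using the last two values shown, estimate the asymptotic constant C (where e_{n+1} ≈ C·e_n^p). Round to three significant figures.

C ≈ e_5 / e_4^3
  = 1.41e-199 / (3.45e-67)^3
  = 1.41e-199 / 4.10636e-200 ≈ 3.4337

3.43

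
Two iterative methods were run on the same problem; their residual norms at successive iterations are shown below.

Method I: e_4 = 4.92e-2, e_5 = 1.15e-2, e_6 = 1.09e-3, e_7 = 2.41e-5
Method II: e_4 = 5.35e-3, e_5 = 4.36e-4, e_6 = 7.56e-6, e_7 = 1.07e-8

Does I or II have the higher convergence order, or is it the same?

Method I: p ≈ ln(2.41e-5/1.09e-3)/ln(1.09e-3/1.15e-2) ≈ 1.62.
Method II: p ≈ ln(1.07e-8/7.56e-6)/ln(7.56e-6/4.36e-4) ≈ 1.62.
Both orders ≈ 1.6 — effectively the same.

same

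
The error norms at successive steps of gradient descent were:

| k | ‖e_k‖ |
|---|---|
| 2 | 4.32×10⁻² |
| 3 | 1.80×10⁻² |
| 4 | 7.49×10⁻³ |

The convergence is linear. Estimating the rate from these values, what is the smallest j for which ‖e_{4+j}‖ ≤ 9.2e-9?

Rate ρ ≈ ‖e_4‖/‖e_3‖ = 7.49×10⁻³/1.80×10⁻² = 0.4161.
After j more steps, ‖e_{4+j}‖ ≈ 7.49×10⁻³·ρ^j; need ρ^j ≤ 9.2e-9/7.49×10⁻³ = 1.2283e-06.
j ≥ ln(1.2283e-06)/ln(0.4161) = -13.6099/-0.87683 = 15.522.
So 16 more iterations are needed.

16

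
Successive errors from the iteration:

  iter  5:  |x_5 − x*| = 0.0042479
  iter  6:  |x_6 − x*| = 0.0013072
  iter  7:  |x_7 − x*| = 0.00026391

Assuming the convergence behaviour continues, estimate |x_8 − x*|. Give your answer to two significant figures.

First estimate the order: p ≈ ln(|x_7 − x*|/|x_6 − x*|) / ln(|x_6 − x*|/|x_5 − x*|) = ln(0.00026391/0.0013072)/ln(0.0013072/0.0042479) = ln(0.20189)/ln(0.307729) ≈ 1.3576.
Then |x_8 − x*| ≈ |x_7 − x*|·(|x_7 − x*|/|x_6 − x*|)^p = 0.00026391·(0.20189)^1.3576 = 0.00026391·0.113926 ≈ 3.007e-05.

3.0e-5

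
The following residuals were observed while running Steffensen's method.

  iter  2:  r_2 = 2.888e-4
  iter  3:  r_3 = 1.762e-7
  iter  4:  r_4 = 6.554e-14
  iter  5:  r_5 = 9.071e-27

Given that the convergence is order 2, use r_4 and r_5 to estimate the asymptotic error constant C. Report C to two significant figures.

2.1

C ≈ r_5 / r_4^2
  = 9.071e-27 / (6.554e-14)^2
  = 9.071e-27 / 4.29549e-27 ≈ 2.1117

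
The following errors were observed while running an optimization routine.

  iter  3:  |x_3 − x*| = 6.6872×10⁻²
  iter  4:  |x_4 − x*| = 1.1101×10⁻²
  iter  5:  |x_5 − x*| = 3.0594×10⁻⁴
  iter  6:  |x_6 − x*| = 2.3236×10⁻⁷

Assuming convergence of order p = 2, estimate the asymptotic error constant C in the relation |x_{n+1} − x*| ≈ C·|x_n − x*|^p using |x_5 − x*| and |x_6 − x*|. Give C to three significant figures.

C ≈ |x_6 − x*| / |x_5 − x*|^2
  = 2.3236×10⁻⁷ / (3.0594×10⁻⁴)^2
  = 2.3236×10⁻⁷ / 9.35993e-08 ≈ 2.4825

2.48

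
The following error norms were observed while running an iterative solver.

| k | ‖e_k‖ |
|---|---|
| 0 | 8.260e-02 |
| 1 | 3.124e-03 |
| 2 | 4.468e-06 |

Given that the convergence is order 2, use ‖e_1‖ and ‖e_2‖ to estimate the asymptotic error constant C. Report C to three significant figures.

0.458

C ≈ ‖e_2‖ / ‖e_1‖^2
  = 4.468e-06 / (3.124e-03)^2
  = 4.468e-06 / 9.75938e-06 ≈ 0.45782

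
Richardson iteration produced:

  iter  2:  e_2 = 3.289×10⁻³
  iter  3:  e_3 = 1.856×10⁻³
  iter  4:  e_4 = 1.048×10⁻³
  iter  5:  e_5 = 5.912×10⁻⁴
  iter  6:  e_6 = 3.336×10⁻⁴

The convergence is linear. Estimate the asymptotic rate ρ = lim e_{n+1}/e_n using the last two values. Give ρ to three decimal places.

0.564

ρ ≈ e_6/e_5 = 3.336×10⁻⁴/5.912×10⁻⁴ = 0.56428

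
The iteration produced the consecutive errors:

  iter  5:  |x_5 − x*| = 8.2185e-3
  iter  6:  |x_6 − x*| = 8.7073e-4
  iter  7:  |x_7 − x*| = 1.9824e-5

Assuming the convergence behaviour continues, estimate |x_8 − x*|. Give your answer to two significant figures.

3.4e-8

First estimate the order: p ≈ ln(|x_7 − x*|/|x_6 − x*|) / ln(|x_6 − x*|/|x_5 − x*|) = ln(1.9824e-5/8.7073e-4)/ln(8.7073e-4/8.2185e-3) = ln(0.0227671)/ln(0.105948) ≈ 1.6850.
Then |x_8 − x*| ≈ |x_7 − x*|·(|x_7 − x*|/|x_6 − x*|)^p = 1.9824e-5·(0.0227671)^1.6850 = 1.9824e-5·0.00170633 ≈ 3.383e-08.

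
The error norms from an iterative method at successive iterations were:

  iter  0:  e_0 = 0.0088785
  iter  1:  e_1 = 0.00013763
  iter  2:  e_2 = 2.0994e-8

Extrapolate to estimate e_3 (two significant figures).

1.9e-16

First estimate the order: p ≈ ln(e_2/e_1) / ln(e_1/e_0) = ln(2.0994e-8/0.00013763)/ln(0.00013763/0.0088785) = ln(0.000152539)/ln(0.0155015) ≈ 2.1091.
Then e_3 ≈ e_2·(e_2/e_1)^p = 2.0994e-8·(0.000152539)^2.1091 = 2.0994e-8·8.92008e-09 ≈ 1.873e-16.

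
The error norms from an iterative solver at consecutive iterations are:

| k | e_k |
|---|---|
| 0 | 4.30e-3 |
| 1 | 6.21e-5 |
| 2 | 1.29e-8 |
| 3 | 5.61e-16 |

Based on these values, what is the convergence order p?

2

Consecutive ratios: e_3/e_2 = 5.61e-16/1.29e-8 = 4.34884e-08, e_2/e_1 = 1.29e-8/6.21e-5 = 0.000207729.
p ≈ ln(4.34884e-08)/ln(0.000207729) = -16.9508/-8.4793 ≈ 2.00.
So the convergence is quadratic (order 2).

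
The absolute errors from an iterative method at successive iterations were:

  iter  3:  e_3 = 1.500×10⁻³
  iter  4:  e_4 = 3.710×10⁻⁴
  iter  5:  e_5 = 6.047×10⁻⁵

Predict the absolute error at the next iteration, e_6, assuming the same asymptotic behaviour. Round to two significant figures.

5.7e-6

First estimate the order: p ≈ ln(e_5/e_4) / ln(e_4/e_3) = ln(6.047×10⁻⁵/3.710×10⁻⁴)/ln(3.710×10⁻⁴/1.500×10⁻³) = ln(0.162992)/ln(0.247333) ≈ 1.2985.
Then e_6 ≈ e_5·(e_5/e_4)^p = 6.047×10⁻⁵·(0.162992)^1.2985 = 6.047×10⁻⁵·0.0948414 ≈ 5.735e-06.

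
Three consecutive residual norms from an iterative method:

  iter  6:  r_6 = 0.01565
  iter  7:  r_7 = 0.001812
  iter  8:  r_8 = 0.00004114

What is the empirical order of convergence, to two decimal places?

1.76

p ≈ ln(r_8/r_7) / ln(r_7/r_6)
  = ln(0.00004114/0.001812) / ln(0.001812/0.01565)
  = ln(0.0227042) / ln(0.115783)
  = -3.78521 / -2.15604 ≈ 1.75563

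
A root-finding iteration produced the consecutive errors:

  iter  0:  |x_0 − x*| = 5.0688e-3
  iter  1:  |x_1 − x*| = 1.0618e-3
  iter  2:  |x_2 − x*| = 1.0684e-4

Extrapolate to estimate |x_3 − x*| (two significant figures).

3.7e-6

First estimate the order: p ≈ ln(|x_2 − x*|/|x_1 − x*|) / ln(|x_1 − x*|/|x_0 − x*|) = ln(1.0684e-4/1.0618e-3)/ln(1.0618e-3/5.0688e-3) = ln(0.100622)/ln(0.209478) ≈ 1.4691.
Then |x_3 − x*| ≈ |x_2 − x*|·(|x_2 − x*|/|x_1 − x*|)^p = 1.0684e-4·(0.100622)^1.4691 = 1.0684e-4·0.0342654 ≈ 3.661e-06.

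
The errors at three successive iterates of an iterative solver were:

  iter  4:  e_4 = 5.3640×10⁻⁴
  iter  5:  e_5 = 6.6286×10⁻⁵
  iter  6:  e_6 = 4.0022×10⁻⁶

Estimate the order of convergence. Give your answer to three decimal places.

p ≈ ln(e_6/e_5) / ln(e_5/e_4)
  = ln(4.0022×10⁻⁶/6.6286×10⁻⁵) / ln(6.6286×10⁻⁵/5.3640×10⁻⁴)
  = ln(0.0603778) / ln(0.123576)
  = -2.807134 / -2.090899 ≈ 1.342549

1.343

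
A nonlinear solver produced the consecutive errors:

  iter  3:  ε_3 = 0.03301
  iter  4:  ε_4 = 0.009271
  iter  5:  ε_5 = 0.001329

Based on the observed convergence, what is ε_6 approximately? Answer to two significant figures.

6.8e-5

First estimate the order: p ≈ ln(ε_5/ε_4) / ln(ε_4/ε_3) = ln(0.001329/0.009271)/ln(0.009271/0.03301) = ln(0.14335)/ln(0.280854) ≈ 1.5296.
Then ε_6 ≈ ε_5·(ε_5/ε_4)^p = 0.001329·(0.14335)^1.5296 = 0.001329·0.051242 ≈ 6.81e-05.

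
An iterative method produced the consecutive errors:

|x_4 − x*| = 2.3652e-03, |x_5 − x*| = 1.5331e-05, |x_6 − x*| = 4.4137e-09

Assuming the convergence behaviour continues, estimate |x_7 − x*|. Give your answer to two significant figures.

First estimate the order: p ≈ ln(|x_6 − x*|/|x_5 − x*|) / ln(|x_5 − x*|/|x_4 − x*|) = ln(4.4137e-09/1.5331e-05)/ln(1.5331e-05/2.3652e-03) = ln(0.000287894)/ln(0.0064819) ≈ 1.6180.
Then |x_7 − x*| ≈ |x_6 − x*|·(|x_6 − x*|/|x_5 − x*|)^p = 4.4137e-09·(0.000287894)^1.6180 = 4.4137e-09·1.86654e-06 ≈ 8.238e-15.

8.2e-15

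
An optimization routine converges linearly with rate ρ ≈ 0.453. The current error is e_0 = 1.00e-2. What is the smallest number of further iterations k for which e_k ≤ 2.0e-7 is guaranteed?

14

After k steps, e_k ≈ 1.00e-2·0.453^k.
Need 0.453^k ≤ 2.0e-7/1.00e-2 = 2e-05.
k ≥ ln(2e-05)/ln(0.453) = -10.8198/-0.79186 = 13.664.
Smallest integer k = 14.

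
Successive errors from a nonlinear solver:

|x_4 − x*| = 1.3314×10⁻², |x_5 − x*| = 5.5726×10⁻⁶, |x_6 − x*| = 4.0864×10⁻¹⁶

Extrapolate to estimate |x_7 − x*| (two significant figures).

First estimate the order: p ≈ ln(|x_6 − x*|/|x_5 − x*|) / ln(|x_5 − x*|/|x_4 − x*|) = ln(4.0864×10⁻¹⁶/5.5726×10⁻⁶)/ln(5.5726×10⁻⁶/1.3314×10⁻²) = ln(7.33302e-11)/ln(0.000418552) ≈ 3.0000.
Then |x_7 − x*| ≈ |x_6 − x*|·(|x_6 − x*|/|x_5 − x*|)^p = 4.0864×10⁻¹⁶·(7.33302e-11)^3.0000 = 4.0864×10⁻¹⁶·3.9432e-31 ≈ 1.611e-46.

1.6e-46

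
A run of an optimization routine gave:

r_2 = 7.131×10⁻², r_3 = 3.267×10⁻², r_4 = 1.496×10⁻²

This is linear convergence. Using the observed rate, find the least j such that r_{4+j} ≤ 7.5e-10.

22

Rate ρ ≈ r_4/r_3 = 1.496×10⁻²/3.267×10⁻² = 0.4579.
After j more steps, r_{4+j} ≈ 1.496×10⁻²·ρ^j; need ρ^j ≤ 7.5e-10/1.496×10⁻² = 5.01337e-08.
j ≥ ln(5.01337e-08)/ln(0.4579) = -16.8086/-0.78110 = 21.519.
So 22 more iterations are needed.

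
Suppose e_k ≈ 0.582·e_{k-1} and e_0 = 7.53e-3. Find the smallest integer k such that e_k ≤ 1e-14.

51

After k steps, e_k ≈ 7.53e-3·0.582^k.
Need 0.582^k ≤ 1e-14/7.53e-3 = 1.32802e-12.
k ≥ ln(1.32802e-12)/ln(0.582) = -27.3473/-0.54128 = 50.523.
Smallest integer k = 51.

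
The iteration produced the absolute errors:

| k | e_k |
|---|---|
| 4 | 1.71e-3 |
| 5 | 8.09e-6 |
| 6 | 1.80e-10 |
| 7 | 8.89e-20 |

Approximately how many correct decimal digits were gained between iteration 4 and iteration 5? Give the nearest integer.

2

Digits gained ≈ log₁₀(e_4/e_5) = log₁₀(1.71e-3/8.09e-6) = log₁₀(211.372) ≈ 2.325.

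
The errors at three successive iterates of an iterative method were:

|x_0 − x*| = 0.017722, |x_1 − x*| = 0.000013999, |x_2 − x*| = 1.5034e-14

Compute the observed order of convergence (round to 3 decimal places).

2.891

p ≈ ln(|x_2 − x*|/|x_1 − x*|) / ln(|x_1 − x*|/|x_0 − x*|)
  = ln(1.5034e-14/0.000013999) / ln(0.000013999/0.017722)
  = ln(1.07393e-09) / ln(0.000789922)
  = -20.651941 / -7.143576 ≈ 2.890981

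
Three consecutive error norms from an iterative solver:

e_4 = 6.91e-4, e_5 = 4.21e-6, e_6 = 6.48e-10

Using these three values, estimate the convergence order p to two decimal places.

p ≈ ln(e_6/e_5) / ln(e_5/e_4)
  = ln(6.48e-10/4.21e-6) / ln(4.21e-6/6.91e-4)
  = ln(0.000153919) / ln(0.00609262)
  = -8.77908 / -5.10068 ≈ 1.72116

1.72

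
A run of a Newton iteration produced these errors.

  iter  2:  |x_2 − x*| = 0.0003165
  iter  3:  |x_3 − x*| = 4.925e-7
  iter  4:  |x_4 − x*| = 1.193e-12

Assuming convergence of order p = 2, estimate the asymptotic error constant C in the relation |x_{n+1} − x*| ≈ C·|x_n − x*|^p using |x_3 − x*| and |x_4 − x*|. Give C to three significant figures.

C ≈ |x_4 − x*| / |x_3 − x*|^2
  = 1.193e-12 / (4.925e-7)^2
  = 1.193e-12 / 2.42556e-13 ≈ 4.9184

4.92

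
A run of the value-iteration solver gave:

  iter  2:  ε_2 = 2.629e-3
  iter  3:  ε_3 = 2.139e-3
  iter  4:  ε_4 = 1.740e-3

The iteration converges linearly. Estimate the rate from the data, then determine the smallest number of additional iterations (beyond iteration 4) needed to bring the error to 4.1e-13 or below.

Rate ρ ≈ ε_4/ε_3 = 1.740e-3/2.139e-3 = 0.8135.
After j more steps, ε_{4+j} ≈ 1.740e-3·ρ^j; need ρ^j ≤ 4.1e-13/1.740e-3 = 2.35632e-10.
j ≥ ln(2.35632e-10)/ln(0.8135) = -22.1687/-0.20641 = 107.401.
So 108 more iterations are needed.

108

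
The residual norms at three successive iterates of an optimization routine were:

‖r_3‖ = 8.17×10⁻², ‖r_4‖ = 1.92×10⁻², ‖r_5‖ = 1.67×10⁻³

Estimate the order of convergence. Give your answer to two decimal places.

1.69

p ≈ ln(‖r_5‖/‖r_4‖) / ln(‖r_4‖/‖r_3‖)
  = ln(1.67×10⁻³/1.92×10⁻²) / ln(1.92×10⁻²/8.17×10⁻²)
  = ln(0.0869792) / ln(0.235006)
  = -2.44209 / -1.44814 ≈ 1.68636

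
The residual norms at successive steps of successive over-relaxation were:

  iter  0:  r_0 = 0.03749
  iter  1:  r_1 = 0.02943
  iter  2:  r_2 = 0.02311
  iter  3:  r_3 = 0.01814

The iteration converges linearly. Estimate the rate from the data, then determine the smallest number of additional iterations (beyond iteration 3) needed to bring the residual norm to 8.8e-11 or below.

80

Rate ρ ≈ r_3/r_2 = 0.01814/0.02311 = 0.7849.
After j more steps, r_{3+j} ≈ 0.01814·ρ^j; need ρ^j ≤ 8.8e-11/0.01814 = 4.85116e-09.
j ≥ ln(4.85116e-09)/ln(0.7849) = -19.1440/-0.24220 = 79.042.
So 80 more iterations are needed.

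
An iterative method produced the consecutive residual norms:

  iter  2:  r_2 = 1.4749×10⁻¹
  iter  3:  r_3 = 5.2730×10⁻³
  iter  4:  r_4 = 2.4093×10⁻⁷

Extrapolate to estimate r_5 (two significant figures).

2.3e-20

First estimate the order: p ≈ ln(r_4/r_3) / ln(r_3/r_2) = ln(2.4093×10⁻⁷/5.2730×10⁻³)/ln(5.2730×10⁻³/1.4749×10⁻¹) = ln(4.56913e-05)/ln(0.0357516) ≈ 3.0000.
Then r_5 ≈ r_4·(r_4/r_3)^p = 2.4093×10⁻⁷·(4.56913e-05)^3.0000 = 2.4093×10⁻⁷·9.53895e-14 ≈ 2.298e-20.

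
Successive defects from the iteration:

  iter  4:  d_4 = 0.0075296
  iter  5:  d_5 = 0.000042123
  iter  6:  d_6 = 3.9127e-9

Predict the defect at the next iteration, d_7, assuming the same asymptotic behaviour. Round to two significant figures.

First estimate the order: p ≈ ln(d_6/d_5) / ln(d_5/d_4) = ln(3.9127e-9/0.000042123)/ln(0.000042123/0.0075296) = ln(9.28875e-05)/ln(0.00559432) ≈ 1.7902.
Then d_7 ≈ d_6·(d_6/d_5)^p = 3.9127e-9·(9.28875e-05)^1.7902 = 3.9127e-9·6.05114e-08 ≈ 2.368e-16.

2.4e-16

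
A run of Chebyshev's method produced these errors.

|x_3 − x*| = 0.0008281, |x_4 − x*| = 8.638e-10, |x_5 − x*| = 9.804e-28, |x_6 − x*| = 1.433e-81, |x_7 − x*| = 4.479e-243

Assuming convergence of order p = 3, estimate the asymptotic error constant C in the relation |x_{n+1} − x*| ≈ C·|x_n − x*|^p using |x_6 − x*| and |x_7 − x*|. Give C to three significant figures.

C ≈ |x_7 − x*| / |x_6 − x*|^3
  = 4.479e-243 / (1.433e-81)^3
  = 4.479e-243 / 2.94265e-243 ≈ 1.5221

1.52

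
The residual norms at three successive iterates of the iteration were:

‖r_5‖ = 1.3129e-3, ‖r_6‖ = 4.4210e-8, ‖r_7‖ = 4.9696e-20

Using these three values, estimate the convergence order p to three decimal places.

2.672

p ≈ ln(‖r_7‖/‖r_6‖) / ln(‖r_6‖/‖r_5‖)
  = ln(4.9696e-20/4.4210e-8) / ln(4.4210e-8/1.3129e-3)
  = ln(1.12409e-12) / ln(3.36735e-05)
  = -27.514047 / -10.298799 ≈ 2.671578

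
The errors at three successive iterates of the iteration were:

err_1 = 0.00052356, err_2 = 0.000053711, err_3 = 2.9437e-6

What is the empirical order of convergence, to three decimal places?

p ≈ ln(err_3/err_2) / ln(err_2/err_1)
  = ln(2.9437e-6/0.000053711) / ln(0.000053711/0.00052356)
  = ln(0.0548063) / ln(0.102588)
  = -2.903950 / -2.277034 ≈ 1.275321

1.275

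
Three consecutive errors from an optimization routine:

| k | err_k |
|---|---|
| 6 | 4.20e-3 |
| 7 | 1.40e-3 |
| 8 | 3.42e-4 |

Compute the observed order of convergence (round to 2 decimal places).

p ≈ ln(err_8/err_7) / ln(err_7/err_6)
  = ln(3.42e-4/1.40e-3) / ln(1.40e-3/4.20e-3)
  = ln(0.244286) / ln(0.333333)
  = -1.40942 / -1.09861 ≈ 1.28291

1.28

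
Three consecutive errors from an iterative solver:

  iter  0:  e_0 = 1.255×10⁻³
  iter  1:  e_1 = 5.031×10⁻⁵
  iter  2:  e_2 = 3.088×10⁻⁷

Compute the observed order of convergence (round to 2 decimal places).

1.58

p ≈ ln(e_2/e_1) / ln(e_1/e_0)
  = ln(3.088×10⁻⁷/5.031×10⁻⁵) / ln(5.031×10⁻⁵/1.255×10⁻³)
  = ln(0.00613794) / ln(0.0400876)
  = -5.09327 / -3.21669 ≈ 1.58339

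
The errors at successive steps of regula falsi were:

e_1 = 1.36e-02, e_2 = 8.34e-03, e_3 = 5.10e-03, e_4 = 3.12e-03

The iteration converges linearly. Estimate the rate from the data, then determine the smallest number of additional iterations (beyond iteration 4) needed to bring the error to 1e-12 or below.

Rate ρ ≈ e_4/e_3 = 3.12e-03/5.10e-03 = 0.6118.
After j more steps, e_{4+j} ≈ 3.12e-03·ρ^j; need ρ^j ≤ 1e-12/3.12e-03 = 3.20513e-10.
j ≥ ln(3.20513e-10)/ln(0.6118) = -21.8611/-0.49135 = 44.492.
So 45 more iterations are needed.

45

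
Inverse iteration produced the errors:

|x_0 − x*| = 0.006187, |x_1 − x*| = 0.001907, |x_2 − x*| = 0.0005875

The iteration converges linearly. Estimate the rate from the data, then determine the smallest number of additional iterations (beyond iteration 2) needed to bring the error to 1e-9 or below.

Rate ρ ≈ |x_2 − x*|/|x_1 − x*| = 0.0005875/0.001907 = 0.3081.
After j more steps, |x_{2+j} − x*| ≈ 0.0005875·ρ^j; need ρ^j ≤ 1e-9/0.0005875 = 1.70213e-06.
j ≥ ln(1.70213e-06)/ln(0.3081) = -13.2836/-1.17733 = 11.283.
So 12 more iterations are needed.

12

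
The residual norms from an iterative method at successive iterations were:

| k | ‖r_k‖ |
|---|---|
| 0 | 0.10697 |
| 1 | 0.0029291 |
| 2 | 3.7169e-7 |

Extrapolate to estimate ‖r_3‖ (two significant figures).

7.1e-17

First estimate the order: p ≈ ln(‖r_2‖/‖r_1‖) / ln(‖r_1‖/‖r_0‖) = ln(3.7169e-7/0.0029291)/ln(0.0029291/0.10697) = ln(0.000126896)/ln(0.0273824) ≈ 2.4937.
Then ‖r_3‖ ≈ ‖r_2‖·(‖r_2‖/‖r_1‖)^p = 3.7169e-7·(0.000126896)^2.4937 = 3.7169e-7·1.91941e-10 ≈ 7.134e-17.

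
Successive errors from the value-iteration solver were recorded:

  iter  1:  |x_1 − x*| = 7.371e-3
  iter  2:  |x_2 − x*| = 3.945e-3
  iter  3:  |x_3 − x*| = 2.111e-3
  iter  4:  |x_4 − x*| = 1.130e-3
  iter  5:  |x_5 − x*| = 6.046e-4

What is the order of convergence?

1

Consecutive ratios: |x_5 − x*|/|x_4 − x*| = 6.046e-4/1.130e-3 = 0.535044, |x_4 − x*|/|x_3 − x*| = 1.130e-3/2.111e-3 = 0.535291.
p ≈ ln(0.535044)/ln(0.535291) = -0.6254/-0.6249 ≈ 1.00.
So the convergence is linear (order 1).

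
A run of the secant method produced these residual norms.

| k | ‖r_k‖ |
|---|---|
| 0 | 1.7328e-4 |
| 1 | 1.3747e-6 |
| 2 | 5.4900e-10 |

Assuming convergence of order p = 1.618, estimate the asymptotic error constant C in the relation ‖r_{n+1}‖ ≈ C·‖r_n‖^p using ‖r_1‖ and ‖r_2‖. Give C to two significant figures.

C ≈ ‖r_2‖ / ‖r_1‖^1.618
  = 5.4900e-10 / (1.3747e-6)^1.618
  = 5.4900e-10 / 3.27809e-10 ≈ 1.6748

1.7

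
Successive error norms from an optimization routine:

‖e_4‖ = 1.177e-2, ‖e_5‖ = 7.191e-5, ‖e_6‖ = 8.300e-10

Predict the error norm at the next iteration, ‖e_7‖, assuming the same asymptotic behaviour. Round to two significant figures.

8.1e-21

First estimate the order: p ≈ ln(‖e_6‖/‖e_5‖) / ln(‖e_5‖/‖e_4‖) = ln(8.300e-10/7.191e-5)/ln(7.191e-5/1.177e-2) = ln(1.15422e-05)/ln(0.0061096) ≈ 2.2302.
Then ‖e_7‖ ≈ ‖e_6‖·(‖e_6‖/‖e_5‖)^p = 8.300e-10·(1.15422e-05)^2.2302 = 8.300e-10·9.72559e-12 ≈ 8.072e-21.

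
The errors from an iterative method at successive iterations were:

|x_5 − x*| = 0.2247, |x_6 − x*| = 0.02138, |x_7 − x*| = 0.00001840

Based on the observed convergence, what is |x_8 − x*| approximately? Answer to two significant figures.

1.2e-14

First estimate the order: p ≈ ln(|x_7 − x*|/|x_6 − x*|) / ln(|x_6 − x*|/|x_5 − x*|) = ln(0.00001840/0.02138)/ln(0.02138/0.2247) = ln(0.000860617)/ln(0.0951491) ≈ 3.0004.
Then |x_8 − x*| ≈ |x_7 − x*|·(|x_7 − x*|/|x_6 − x*|)^p = 0.00001840·(0.000860617)^3.0004 = 0.00001840·6.35629e-10 ≈ 1.17e-14.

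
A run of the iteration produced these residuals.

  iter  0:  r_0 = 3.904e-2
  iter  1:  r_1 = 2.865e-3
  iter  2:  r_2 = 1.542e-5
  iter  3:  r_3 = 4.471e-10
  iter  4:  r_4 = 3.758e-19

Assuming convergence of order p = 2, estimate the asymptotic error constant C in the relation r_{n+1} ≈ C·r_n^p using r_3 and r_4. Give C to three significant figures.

1.88

C ≈ r_4 / r_3^2
  = 3.758e-19 / (4.471e-10)^2
  = 3.758e-19 / 1.99898e-19 ≈ 1.88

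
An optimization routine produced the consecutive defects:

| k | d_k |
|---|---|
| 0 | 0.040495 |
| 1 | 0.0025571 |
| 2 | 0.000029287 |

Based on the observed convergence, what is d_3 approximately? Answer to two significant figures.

2.1e-8

First estimate the order: p ≈ ln(d_2/d_1) / ln(d_1/d_0) = ln(0.000029287/0.0025571)/ln(0.0025571/0.040495) = ln(0.0114532)/ln(0.0631461) ≈ 1.6180.
Then d_3 ≈ d_2·(d_2/d_1)^p = 0.000029287·(0.0114532)^1.6180 = 0.000029287·0.000723342 ≈ 2.118e-08.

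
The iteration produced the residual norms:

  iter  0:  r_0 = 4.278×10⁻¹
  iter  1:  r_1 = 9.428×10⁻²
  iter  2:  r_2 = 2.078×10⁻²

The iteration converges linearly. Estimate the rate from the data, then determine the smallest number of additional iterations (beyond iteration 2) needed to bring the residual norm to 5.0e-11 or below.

14

Rate ρ ≈ r_2/r_1 = 2.078×10⁻²/9.428×10⁻² = 0.2204.
After j more steps, r_{2+j} ≈ 2.078×10⁻²·ρ^j; need ρ^j ≤ 5.0e-11/2.078×10⁻² = 2.40616e-09.
j ≥ ln(2.40616e-09)/ln(0.2204) = -19.8452/-1.51231 = 13.122.
So 14 more iterations are needed.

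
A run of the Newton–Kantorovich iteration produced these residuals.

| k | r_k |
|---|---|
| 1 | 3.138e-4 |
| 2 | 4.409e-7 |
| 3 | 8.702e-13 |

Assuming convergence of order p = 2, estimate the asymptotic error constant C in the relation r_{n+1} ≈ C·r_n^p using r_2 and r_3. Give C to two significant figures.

C ≈ r_3 / r_2^2
  = 8.702e-13 / (4.409e-7)^2
  = 8.702e-13 / 1.94393e-13 ≈ 4.4765

4.5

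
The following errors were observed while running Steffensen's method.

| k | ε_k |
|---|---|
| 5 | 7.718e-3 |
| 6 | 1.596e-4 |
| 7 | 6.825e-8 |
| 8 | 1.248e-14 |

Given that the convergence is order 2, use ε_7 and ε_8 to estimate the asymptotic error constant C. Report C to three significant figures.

C ≈ ε_8 / ε_7^2
  = 1.248e-14 / (6.825e-8)^2
  = 1.248e-14 / 4.65806e-15 ≈ 2.6792

2.68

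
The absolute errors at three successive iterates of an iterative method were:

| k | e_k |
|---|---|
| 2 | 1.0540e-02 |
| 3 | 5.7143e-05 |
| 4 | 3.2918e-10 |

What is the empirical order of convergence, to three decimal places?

p ≈ ln(e_4/e_3) / ln(e_3/e_2)
  = ln(3.2918e-10/5.7143e-05) / ln(5.7143e-05/1.0540e-02)
  = ln(5.76064e-06) / ln(0.00542154)
  = -12.064462 / -5.217375 ≈ 2.312362

2.312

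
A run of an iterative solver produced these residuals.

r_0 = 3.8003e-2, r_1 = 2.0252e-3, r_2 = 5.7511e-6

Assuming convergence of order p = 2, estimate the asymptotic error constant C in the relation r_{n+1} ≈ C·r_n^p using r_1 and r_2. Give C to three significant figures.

C ≈ r_2 / r_1^2
  = 5.7511e-6 / (2.0252e-3)^2
  = 5.7511e-6 / 4.10144e-06 ≈ 1.4022

1.40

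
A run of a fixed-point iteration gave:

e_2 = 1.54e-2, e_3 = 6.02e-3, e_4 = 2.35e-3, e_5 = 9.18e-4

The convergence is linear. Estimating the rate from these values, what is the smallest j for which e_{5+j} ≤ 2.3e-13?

24

Rate ρ ≈ e_5/e_4 = 9.18e-4/2.35e-3 = 0.3906.
After j more steps, e_{5+j} ≈ 9.18e-4·ρ^j; need ρ^j ≤ 2.3e-13/9.18e-4 = 2.50545e-10.
j ≥ ln(2.50545e-10)/ln(0.3906) = -22.1074/-0.94007 = 23.517.
So 24 more iterations are needed.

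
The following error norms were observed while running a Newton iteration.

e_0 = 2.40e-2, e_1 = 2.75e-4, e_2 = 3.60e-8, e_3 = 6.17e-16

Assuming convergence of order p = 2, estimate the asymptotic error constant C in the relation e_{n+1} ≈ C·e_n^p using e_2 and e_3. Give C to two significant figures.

0.48

C ≈ e_3 / e_2^2
  = 6.17e-16 / (3.60e-8)^2
  = 6.17e-16 / 1.296e-15 ≈ 0.47608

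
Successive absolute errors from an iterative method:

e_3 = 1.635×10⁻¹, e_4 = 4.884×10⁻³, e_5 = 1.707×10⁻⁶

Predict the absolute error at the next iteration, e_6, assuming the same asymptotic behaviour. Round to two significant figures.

First estimate the order: p ≈ ln(e_5/e_4) / ln(e_4/e_3) = ln(1.707×10⁻⁶/4.884×10⁻³)/ln(4.884×10⁻³/1.635×10⁻¹) = ln(0.000349509)/ln(0.0298716) ≈ 2.2670.
Then e_6 ≈ e_5·(e_5/e_4)^p = 1.707×10⁻⁶·(0.000349509)^2.2670 = 1.707×10⁻⁶·1.45888e-08 ≈ 2.49e-14.

2.5e-14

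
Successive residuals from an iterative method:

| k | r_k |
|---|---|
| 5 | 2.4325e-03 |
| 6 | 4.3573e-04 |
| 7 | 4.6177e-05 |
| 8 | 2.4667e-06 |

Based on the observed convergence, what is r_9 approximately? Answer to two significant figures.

First estimate the order: p ≈ ln(r_8/r_7) / ln(r_7/r_6) = ln(2.4667e-06/4.6177e-05)/ln(4.6177e-05/4.3573e-04) = ln(0.0534184)/ln(0.105976) ≈ 1.3052.
Then r_9 ≈ r_8·(r_8/r_7)^p = 2.4667e-06·(0.0534184)^1.3052 = 2.4667e-06·0.0218465 ≈ 5.389e-08.

5.4e-8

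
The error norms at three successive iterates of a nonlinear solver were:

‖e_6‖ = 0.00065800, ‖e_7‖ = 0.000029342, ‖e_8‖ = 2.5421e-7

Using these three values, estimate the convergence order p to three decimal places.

p ≈ ln(‖e_8‖/‖e_7‖) / ln(‖e_7‖/‖e_6‖)
  = ln(2.5421e-7/0.000029342) / ln(0.000029342/0.00065800)
  = ln(0.00866369) / ln(0.0445927)
  = -4.748615 / -3.110185 ≈ 1.526795

1.527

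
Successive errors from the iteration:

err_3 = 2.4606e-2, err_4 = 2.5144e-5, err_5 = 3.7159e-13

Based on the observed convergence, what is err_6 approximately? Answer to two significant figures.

First estimate the order: p ≈ ln(err_5/err_4) / ln(err_4/err_3) = ln(3.7159e-13/2.5144e-5)/ln(2.5144e-5/2.4606e-2) = ln(1.47785e-08)/ln(0.00102186) ≈ 2.6183.
Then err_6 ≈ err_5·(err_5/err_4)^p = 3.7159e-13·(1.47785e-08)^2.6183 = 3.7159e-13·3.14589e-21 ≈ 1.169e-33.

1.2e-33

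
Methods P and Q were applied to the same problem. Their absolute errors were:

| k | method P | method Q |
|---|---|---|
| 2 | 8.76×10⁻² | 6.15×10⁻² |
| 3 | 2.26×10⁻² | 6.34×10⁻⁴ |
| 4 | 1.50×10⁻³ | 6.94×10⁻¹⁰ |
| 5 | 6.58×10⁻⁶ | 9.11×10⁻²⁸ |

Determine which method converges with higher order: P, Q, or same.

Q

Method P: p ≈ ln(6.58×10⁻⁶/1.50×10⁻³)/ln(1.50×10⁻³/2.26×10⁻²) ≈ 2.00.
Method Q: p ≈ ln(9.11×10⁻²⁸/6.94×10⁻¹⁰)/ln(6.94×10⁻¹⁰/6.34×10⁻⁴) ≈ 3.00.
Method Q has the higher order (≈3.0 vs ≈2.0).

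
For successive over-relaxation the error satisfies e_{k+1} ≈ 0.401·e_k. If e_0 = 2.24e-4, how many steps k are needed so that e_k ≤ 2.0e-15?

28

After k steps, e_k ≈ 2.24e-4·0.401^k.
Need 0.401^k ≤ 2.0e-15/2.24e-4 = 8.92857e-12.
k ≥ ln(8.92857e-12)/ln(0.401) = -25.4418/-0.91379 = 27.842.
Smallest integer k = 28.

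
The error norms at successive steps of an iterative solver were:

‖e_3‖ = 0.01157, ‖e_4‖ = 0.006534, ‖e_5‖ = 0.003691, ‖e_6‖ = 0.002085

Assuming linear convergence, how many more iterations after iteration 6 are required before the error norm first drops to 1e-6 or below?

14

Rate ρ ≈ ‖e_6‖/‖e_5‖ = 0.002085/0.003691 = 0.5649.
After j more steps, ‖e_{6+j}‖ ≈ 0.002085·ρ^j; need ρ^j ≤ 1e-6/0.002085 = 0.000479616.
j ≥ ln(0.000479616)/ln(0.5649) = -7.6425/-0.57111 = 13.382.
So 14 more iterations are needed.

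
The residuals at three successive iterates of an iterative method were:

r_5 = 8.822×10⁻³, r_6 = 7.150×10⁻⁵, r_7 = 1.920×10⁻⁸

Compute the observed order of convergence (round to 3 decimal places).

p ≈ ln(r_7/r_6) / ln(r_6/r_5)
  = ln(1.920×10⁻⁸/7.150×10⁻⁵) / ln(7.150×10⁻⁵/8.822×10⁻³)
  = ln(0.000268531) / ln(0.00810474)
  = -8.222544 / -4.815306 ≈ 1.707585

1.708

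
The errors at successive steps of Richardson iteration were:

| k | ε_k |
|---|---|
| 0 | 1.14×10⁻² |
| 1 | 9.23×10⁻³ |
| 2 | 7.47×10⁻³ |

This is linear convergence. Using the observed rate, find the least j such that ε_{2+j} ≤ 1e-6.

43

Rate ρ ≈ ε_2/ε_1 = 7.47×10⁻³/9.23×10⁻³ = 0.8093.
After j more steps, ε_{2+j} ≈ 7.47×10⁻³·ρ^j; need ρ^j ≤ 1e-6/7.47×10⁻³ = 0.000133869.
j ≥ ln(0.000133869)/ln(0.8093) = -8.9186/-0.21159 = 42.150.
So 43 more iterations are needed.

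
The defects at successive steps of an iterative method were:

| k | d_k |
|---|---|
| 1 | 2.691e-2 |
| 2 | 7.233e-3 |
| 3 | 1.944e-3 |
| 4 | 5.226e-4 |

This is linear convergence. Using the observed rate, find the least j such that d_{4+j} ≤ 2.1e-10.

12

Rate ρ ≈ d_4/d_3 = 5.226e-4/1.944e-3 = 0.2688.
After j more steps, d_{4+j} ≈ 5.226e-4·ρ^j; need ρ^j ≤ 2.1e-10/5.226e-4 = 4.01837e-07.
j ≥ ln(4.01837e-07)/ln(0.2688) = -14.7272/-1.31379 = 11.210.
So 12 more iterations are needed.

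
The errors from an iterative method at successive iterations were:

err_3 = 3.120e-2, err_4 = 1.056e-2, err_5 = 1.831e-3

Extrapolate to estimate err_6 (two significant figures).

1.1e-4

First estimate the order: p ≈ ln(err_5/err_4) / ln(err_4/err_3) = ln(1.831e-3/1.056e-2)/ln(1.056e-2/3.120e-2) = ln(0.17339)/ln(0.338462) ≈ 1.6174.
Then err_6 ≈ err_5·(err_5/err_4)^p = 1.831e-3·(0.17339)^1.6174 = 1.831e-3·0.0587757 ≈ 0.0001076.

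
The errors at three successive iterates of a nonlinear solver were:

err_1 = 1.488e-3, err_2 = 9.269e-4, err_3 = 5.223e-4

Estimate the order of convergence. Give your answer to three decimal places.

p ≈ ln(err_3/err_2) / ln(err_2/err_1)
  = ln(5.223e-4/9.269e-4) / ln(9.269e-4/1.488e-3)
  = ln(0.563491) / ln(0.622917)
  = -0.573604 / -0.473342 ≈ 1.211817

1.212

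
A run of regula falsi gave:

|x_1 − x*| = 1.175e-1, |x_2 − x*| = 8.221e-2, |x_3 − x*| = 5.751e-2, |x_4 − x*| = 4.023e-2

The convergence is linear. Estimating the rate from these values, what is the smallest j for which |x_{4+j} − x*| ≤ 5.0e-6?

Rate ρ ≈ |x_4 − x*|/|x_3 − x*| = 4.023e-2/5.751e-2 = 0.6995.
After j more steps, |x_{4+j} − x*| ≈ 4.023e-2·ρ^j; need ρ^j ≤ 5.0e-6/4.023e-2 = 0.000124285.
j ≥ ln(0.000124285)/ln(0.6995) = -8.9929/-0.35739 = 25.163.
So 26 more iterations are needed.

26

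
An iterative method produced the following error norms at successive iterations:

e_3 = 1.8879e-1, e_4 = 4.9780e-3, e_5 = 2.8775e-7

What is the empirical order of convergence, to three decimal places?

p ≈ ln(e_5/e_4) / ln(e_4/e_3)
  = ln(2.8775e-7/4.9780e-3) / ln(4.9780e-3/1.8879e-1)
  = ln(5.78043e-05) / ln(0.0263679)
  = -9.758447 / -3.635608 ≈ 2.684131

2.684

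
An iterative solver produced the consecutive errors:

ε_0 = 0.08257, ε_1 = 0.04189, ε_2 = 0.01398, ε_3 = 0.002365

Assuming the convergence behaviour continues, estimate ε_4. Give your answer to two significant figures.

1.3e-4

First estimate the order: p ≈ ln(ε_3/ε_2) / ln(ε_2/ε_1) = ln(0.002365/0.01398)/ln(0.01398/0.04189) = ln(0.16917)/ln(0.333731) ≈ 1.6191.
Then ε_4 ≈ ε_3·(ε_3/ε_2)^p = 0.002365·(0.16917)^1.6191 = 0.002365·0.0563091 ≈ 0.0001332.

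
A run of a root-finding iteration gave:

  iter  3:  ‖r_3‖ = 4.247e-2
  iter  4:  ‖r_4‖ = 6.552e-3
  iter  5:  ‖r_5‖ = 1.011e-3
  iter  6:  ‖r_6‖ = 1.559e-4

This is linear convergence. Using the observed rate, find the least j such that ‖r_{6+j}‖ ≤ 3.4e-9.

Rate ρ ≈ ‖r_6‖/‖r_5‖ = 1.559e-4/1.011e-3 = 0.1542.
After j more steps, ‖r_{6+j}‖ ≈ 1.559e-4·ρ^j; need ρ^j ≤ 3.4e-9/1.559e-4 = 2.18089e-05.
j ≥ ln(2.18089e-05)/ln(0.1542) = -10.7332/-1.86950 = 5.741.
So 6 more iterations are needed.

6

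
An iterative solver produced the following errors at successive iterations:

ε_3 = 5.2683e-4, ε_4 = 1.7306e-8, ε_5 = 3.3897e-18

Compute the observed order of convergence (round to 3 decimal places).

p ≈ ln(ε_5/ε_4) / ln(ε_4/ε_3)
  = ln(3.3897e-18/1.7306e-8) / ln(1.7306e-8/5.2683e-4)
  = ln(1.95868e-10) / ln(3.28493e-05)
  = -22.353580 / -10.323580 ≈ 2.165293

2.165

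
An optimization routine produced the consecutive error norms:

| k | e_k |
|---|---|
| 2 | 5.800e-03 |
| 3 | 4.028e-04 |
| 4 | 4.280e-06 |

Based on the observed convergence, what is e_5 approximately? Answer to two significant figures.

1.9e-9

First estimate the order: p ≈ ln(e_4/e_3) / ln(e_3/e_2) = ln(4.280e-06/4.028e-04)/ln(4.028e-04/5.800e-03) = ln(0.0106256)/ln(0.0694483) ≈ 1.7039.
Then e_5 ≈ e_4·(e_4/e_3)^p = 4.280e-06·(0.0106256)^1.7039 = 4.280e-06·0.000433614 ≈ 1.856e-09.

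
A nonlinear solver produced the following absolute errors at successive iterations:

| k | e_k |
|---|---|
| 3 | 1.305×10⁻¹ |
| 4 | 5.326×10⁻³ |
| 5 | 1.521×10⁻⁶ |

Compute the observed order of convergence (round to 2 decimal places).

2.55

p ≈ ln(e_5/e_4) / ln(e_4/e_3)
  = ln(1.521×10⁻⁶/5.326×10⁻³) / ln(5.326×10⁻³/1.305×10⁻¹)
  = ln(0.00028558) / ln(0.0408123)
  = -8.16099 / -3.19877 ≈ 2.55129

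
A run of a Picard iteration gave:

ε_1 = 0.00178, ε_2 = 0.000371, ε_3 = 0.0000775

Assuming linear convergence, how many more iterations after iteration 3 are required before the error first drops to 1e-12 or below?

Rate ρ ≈ ε_3/ε_2 = 0.0000775/0.000371 = 0.2089.
After j more steps, ε_{3+j} ≈ 0.0000775·ρ^j; need ρ^j ≤ 1e-12/0.0000775 = 1.29032e-08.
j ≥ ln(1.29032e-08)/ln(0.2089) = -18.1658/-1.56590 = 11.601.
So 12 more iterations are needed.

12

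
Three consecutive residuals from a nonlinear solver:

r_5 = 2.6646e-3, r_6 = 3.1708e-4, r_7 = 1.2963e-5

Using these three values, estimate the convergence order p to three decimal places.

1.502

p ≈ ln(r_7/r_6) / ln(r_6/r_5)
  = ln(1.2963e-5/3.1708e-4) / ln(3.1708e-4/2.6646e-3)
  = ln(0.0408824) / ln(0.118997)
  = -3.197056 / -2.128657 ≈ 1.501912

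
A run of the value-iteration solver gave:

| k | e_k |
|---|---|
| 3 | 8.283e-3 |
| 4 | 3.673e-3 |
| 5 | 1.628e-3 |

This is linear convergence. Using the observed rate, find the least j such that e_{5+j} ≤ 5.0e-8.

13

Rate ρ ≈ e_5/e_4 = 1.628e-3/3.673e-3 = 0.4432.
After j more steps, e_{5+j} ≈ 1.628e-3·ρ^j; need ρ^j ≤ 5.0e-8/1.628e-3 = 3.07125e-05.
j ≥ ln(3.07125e-05)/ln(0.4432) = -10.3908/-0.81373 = 12.769.
So 13 more iterations are needed.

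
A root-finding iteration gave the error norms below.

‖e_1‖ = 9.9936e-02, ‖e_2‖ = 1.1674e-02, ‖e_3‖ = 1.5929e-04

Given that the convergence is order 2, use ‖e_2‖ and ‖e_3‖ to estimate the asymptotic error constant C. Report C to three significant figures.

1.17

C ≈ ‖e_3‖ / ‖e_2‖^2
  = 1.5929e-04 / (1.1674e-02)^2
  = 1.5929e-04 / 0.000136282 ≈ 1.1688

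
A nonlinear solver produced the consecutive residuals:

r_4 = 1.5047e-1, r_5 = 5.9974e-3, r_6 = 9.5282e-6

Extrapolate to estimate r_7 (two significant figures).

First estimate the order: p ≈ ln(r_6/r_5) / ln(r_5/r_4) = ln(9.5282e-6/5.9974e-3)/ln(5.9974e-3/1.5047e-1) = ln(0.00158872)/ln(0.0398578) ≈ 2.0000.
Then r_7 ≈ r_6·(r_6/r_5)^p = 9.5282e-6·(0.00158872)^2.0000 = 9.5282e-6·2.52403e-06 ≈ 2.405e-11.

2.4e-11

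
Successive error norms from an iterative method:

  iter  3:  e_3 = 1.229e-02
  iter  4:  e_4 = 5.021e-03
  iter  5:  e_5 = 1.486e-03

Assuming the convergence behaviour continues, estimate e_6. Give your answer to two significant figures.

First estimate the order: p ≈ ln(e_5/e_4) / ln(e_4/e_3) = ln(1.486e-03/5.021e-03)/ln(5.021e-03/1.229e-02) = ln(0.295957)/ln(0.408544) ≈ 1.3601.
Then e_6 ≈ e_5·(e_5/e_4)^p = 1.486e-03·(0.295957)^1.3601 = 1.486e-03·0.190905 ≈ 0.0002837.

2.8e-4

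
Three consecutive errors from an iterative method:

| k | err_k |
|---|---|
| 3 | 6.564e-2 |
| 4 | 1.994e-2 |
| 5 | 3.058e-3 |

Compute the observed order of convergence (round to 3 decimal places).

p ≈ ln(err_5/err_4) / ln(err_4/err_3)
  = ln(3.058e-3/1.994e-2) / ln(1.994e-2/6.564e-2)
  = ln(0.15336) / ln(0.303778)
  = -1.874967 / -1.191458 ≈ 1.573674

1.574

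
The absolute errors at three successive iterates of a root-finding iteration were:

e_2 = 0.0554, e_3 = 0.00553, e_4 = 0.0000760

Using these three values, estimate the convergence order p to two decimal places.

1.86

p ≈ ln(e_4/e_3) / ln(e_3/e_2)
  = ln(0.0000760/0.00553) / ln(0.00553/0.0554)
  = ln(0.0137432) / ln(0.0998195)
  = -4.28721 / -2.30439 ≈ 1.86045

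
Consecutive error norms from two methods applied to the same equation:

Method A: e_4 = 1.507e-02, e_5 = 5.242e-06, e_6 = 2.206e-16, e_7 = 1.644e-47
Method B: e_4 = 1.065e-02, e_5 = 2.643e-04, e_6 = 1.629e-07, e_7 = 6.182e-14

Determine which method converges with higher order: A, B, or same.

A

Method A: p ≈ ln(1.644e-47/2.206e-16)/ln(2.206e-16/5.242e-06) ≈ 3.00.
Method B: p ≈ ln(6.182e-14/1.629e-07)/ln(1.629e-07/2.643e-04) ≈ 2.00.
Method A has the higher order (≈3.0 vs ≈2.0).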